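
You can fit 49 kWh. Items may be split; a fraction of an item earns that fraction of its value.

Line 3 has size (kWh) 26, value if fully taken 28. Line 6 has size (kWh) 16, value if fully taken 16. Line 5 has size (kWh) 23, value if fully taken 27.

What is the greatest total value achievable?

55

Sort by value density: Line 5 27/23≈1.17, Line 3 28/26≈1.08, Line 6 16/16≈1.
All 23 kWh of Line 5 fit (value 27) — 26 remain.
Take all of Line 3 (26 kWh, value 28) — 0 kWh left.
Total value = 55.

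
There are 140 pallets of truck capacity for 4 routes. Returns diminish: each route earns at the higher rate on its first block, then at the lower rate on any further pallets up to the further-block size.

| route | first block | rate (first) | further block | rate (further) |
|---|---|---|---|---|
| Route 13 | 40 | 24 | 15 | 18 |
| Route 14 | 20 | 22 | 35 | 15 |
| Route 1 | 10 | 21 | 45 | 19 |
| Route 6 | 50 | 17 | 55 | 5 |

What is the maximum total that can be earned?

Treat each block as its own option and order by rate: Route 13/T1 24 > Route 14/T1 22 > Route 1/T1 21 > Route 1/T2 19 > Route 13/T2 18 > Route 6/T1 17 > Route 14/T2 15 > Route 6/T2 5.
Fill Route 13 T1 block (40 at 24) → 100 left.
Route 14 T1 at 22: fill all 20 → 80 left.
Route 1 T1 at 21: fill all 10 → 70 left.
Route 1/T2 (19): +45 → 25 left.
Fill Route 13 T2 block (15 at 18) → 10 left.
Route 6 T1 at 17: only 10 left, fill 10.
Total = 24×40 + 22×20 + 21×10 + 19×45 + 18×15 + 17×10 = 2905.

2905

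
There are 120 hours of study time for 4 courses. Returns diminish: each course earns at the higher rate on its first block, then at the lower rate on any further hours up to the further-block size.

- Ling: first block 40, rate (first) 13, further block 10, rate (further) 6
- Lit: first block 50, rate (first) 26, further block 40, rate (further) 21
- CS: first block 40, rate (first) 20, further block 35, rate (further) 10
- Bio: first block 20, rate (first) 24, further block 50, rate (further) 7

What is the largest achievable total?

2820

Treat each block as its own option and order by rate: Lit/T1 26 > Bio/T1 24 > Lit/T2 21 > CS/T1 20 > Ling/T1 13 > CS/T2 10 > Bio/T2 7 > Ling/T2 6.
Fill Lit T1 block (50 at 26) ; 70 left.
Bio/T1 (24): +20 ; 50 left.
Fill Lit T2 block (40 at 21) ; 10 left.
CS T1 at 20: only 10 left, fill 10.
Total = 26×50 + 24×20 + 21×40 + 20×10 = 2820.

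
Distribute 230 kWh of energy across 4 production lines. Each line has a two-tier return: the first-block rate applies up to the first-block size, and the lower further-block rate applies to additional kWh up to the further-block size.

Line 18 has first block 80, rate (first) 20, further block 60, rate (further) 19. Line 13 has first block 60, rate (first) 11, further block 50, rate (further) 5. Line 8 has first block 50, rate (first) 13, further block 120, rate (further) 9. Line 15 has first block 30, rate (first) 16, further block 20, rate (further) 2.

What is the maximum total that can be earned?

3980

Rank every tier by rate: Line 18/tier1 20 > Line 18/tier2 19 > Line 15/tier1 16 > Line 8/tier1 13 > Line 13/tier1 11 > Line 8/tier2 9 > Line 13/tier2 5 > Line 15/tier2 2.
Fill Line 18 tier1 block (80 at 20) → 150 left.
Line 18/tier2 (19): +60 → 90 left.
Line 15/tier1 (16): +30 → 60 left.
Line 8 tier1 at 13: fill all 50 → 10 left.
Line 13 tier1 at 11: only 10 left, fill 10.
Total = 20×80 + 19×60 + 16×30 + 13×50 + 11×10 = 3980.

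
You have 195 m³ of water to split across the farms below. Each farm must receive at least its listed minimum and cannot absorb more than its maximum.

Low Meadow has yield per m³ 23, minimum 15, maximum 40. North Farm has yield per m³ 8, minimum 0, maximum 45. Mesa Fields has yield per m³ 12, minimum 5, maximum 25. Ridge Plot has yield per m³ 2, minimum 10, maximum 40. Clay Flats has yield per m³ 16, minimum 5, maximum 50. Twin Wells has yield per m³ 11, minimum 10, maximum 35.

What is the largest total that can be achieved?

Meeting every minimum uses 15+0+5+10+5+10 = 45 m³, leaving 150.
Rank by yield per m³: Low Meadow 23 > Clay Flats 16 > Mesa Fields 12 > Twin Wells 11 > North Farm 8 > Ridge Plot 2.
Low Meadow: +25 to 40 (cap) — 125 left.
Clay Flats: +45 to 50 (cap) — 80 left.
Mesa Fields: +20 to 25 (cap) — 60 left.
Twin Wells: +25 to 35 (cap) — 35 left.
Only 35 left; North Farm takes them to reach 35.
Total = 23×40 + 8×35 + 12×25 + 2×10 + 16×50 + 11×35 = 2705.

2705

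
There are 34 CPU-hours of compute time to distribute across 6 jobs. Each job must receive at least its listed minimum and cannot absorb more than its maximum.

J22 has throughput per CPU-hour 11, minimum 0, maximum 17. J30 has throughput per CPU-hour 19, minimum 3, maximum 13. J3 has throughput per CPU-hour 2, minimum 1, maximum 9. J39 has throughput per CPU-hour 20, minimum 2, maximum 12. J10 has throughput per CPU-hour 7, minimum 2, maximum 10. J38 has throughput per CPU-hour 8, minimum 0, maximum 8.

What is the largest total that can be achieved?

569

Meeting every minimum uses 0+3+1+2+2+0 = 8 CPU-hours, leaving 26.
Highest throughput per CPU-hour first: J39 20 > J30 19 > J22 11 > J38 8 > J10 7 > J3 2.
Give J39 10 more to hit its cap of 12 → 16 left.
J30: +10 to 13 (cap) → 6 left.
J22 has room for 17 more but only 6 remain, so it gets 6.
Total = 11×6 + 19×13 + 2×1 + 20×12 + 7×2 = 569.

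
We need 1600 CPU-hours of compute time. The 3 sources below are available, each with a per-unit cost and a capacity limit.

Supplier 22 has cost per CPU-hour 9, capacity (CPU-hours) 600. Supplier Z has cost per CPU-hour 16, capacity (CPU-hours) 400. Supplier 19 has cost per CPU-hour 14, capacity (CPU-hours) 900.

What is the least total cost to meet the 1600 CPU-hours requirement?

19600

Use sources in increasing cost order.
Take 600 from Supplier 22 at 9 ; need 1000 more.
Supplier 19 (14): use full 900 ; 100 CPU-hours to go.
Take 100 from Supplier Z at 16 to finish.
Cost = 600×9 + 900×14 + 100×16 = 19600.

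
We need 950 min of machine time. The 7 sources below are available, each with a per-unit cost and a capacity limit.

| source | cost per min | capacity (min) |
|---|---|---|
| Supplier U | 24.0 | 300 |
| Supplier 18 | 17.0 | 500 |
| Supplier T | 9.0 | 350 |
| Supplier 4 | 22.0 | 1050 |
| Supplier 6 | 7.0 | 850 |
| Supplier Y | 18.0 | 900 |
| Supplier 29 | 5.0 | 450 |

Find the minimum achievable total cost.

5750

Use sources in increasing cost order.
Supplier 29 (5.0): use full 450 ; 500 min to go.
Take 500 from Supplier 6 at 7.0 to finish.
Supplier T, Supplier 18, Supplier Y, Supplier 4, Supplier U: unused.
Cost = 450×5.0 + 500×7.0 = 5750.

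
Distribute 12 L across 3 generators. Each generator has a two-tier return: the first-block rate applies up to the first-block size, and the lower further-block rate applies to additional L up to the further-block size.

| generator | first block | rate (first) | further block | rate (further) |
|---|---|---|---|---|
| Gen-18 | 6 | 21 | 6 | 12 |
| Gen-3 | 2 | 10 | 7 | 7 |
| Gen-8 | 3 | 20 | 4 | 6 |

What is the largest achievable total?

Rank every tier by rate: Gen-18/T1 21 > Gen-8/T1 20 > Gen-18/T2 12 > Gen-3/T1 10 > Gen-3/T2 7 > Gen-8/T2 6.
Fill Gen-18 T1 block (6 at 21) ; 6 left.
Gen-8 T1 at 20: fill all 3 ; 3 left.
Gen-18 T2 at 12: only 3 left, fill 3.
Total = 21×6 + 20×3 + 12×3 = 222.

222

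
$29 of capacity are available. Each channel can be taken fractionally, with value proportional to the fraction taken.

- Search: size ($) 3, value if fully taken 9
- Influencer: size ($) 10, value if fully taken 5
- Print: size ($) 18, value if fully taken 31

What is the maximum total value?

44

Sort by value density: Search 9/3≈3, Print 31/18≈1.72, Influencer 5/10≈0.5.
Search: take in full, 3 $ for value 9 ; 26 left.
All 18 $ of Print fit (value 31) ; 8 remain.
Only 8 $ remain; take 8/10 of Influencer for value 5×8/10 = 4.
Total value = 44.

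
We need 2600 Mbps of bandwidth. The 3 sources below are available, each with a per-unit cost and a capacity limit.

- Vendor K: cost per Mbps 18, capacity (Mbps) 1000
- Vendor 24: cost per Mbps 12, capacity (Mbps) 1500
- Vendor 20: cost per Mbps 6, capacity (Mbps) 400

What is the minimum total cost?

Cheapest first:
Vendor 20 at 6: take all 400 Mbps → 2200 still needed.
Vendor 24 at 12: take all 1500 Mbps → 700 still needed.
Take 700 from Vendor K at 18 to finish.
Cost = 400×6 + 1500×12 + 700×18 = 33000.

33000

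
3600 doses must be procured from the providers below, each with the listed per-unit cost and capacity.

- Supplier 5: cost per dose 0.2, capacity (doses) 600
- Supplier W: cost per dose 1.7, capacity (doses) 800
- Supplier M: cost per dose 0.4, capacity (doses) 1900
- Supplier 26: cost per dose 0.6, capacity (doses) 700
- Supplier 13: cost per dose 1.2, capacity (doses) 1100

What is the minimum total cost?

Cheapest first:
Take 600 from Supplier 5 at 0.2 → need 3000 more.
Supplier M (0.4): use full 1900 → 1100 doses to go.
Take 700 from Supplier 26 at 0.6 → need 400 more.
Supplier 13 at 1.2: take 400 of its 1100 → requirement met.
Supplier W: unused.
Cost = 600×0.2 + 1900×0.4 + 700×0.6 + 400×1.2 = 1780.

1780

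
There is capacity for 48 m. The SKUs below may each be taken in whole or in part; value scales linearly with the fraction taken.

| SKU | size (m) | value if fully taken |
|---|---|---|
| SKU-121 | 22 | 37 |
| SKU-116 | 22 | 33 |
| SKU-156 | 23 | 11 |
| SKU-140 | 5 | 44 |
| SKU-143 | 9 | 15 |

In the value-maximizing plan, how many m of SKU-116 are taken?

Best value per unit of size first: SKU-140 44/5≈8.8, SKU-121 37/22≈1.68, SKU-143 15/9≈1.67, SKU-116 33/22≈1.5, SKU-156 11/23≈0.478.
Take all of SKU-140 (5 m, value 44) ; 43 m left.
SKU-121: take in full, 22 m for value 37 ; 21 left.
Take all of SKU-143 (9 m, value 15) ; 12 m left.
12 m left: a 12/22 share of SKU-116 gives 33×12/22 = 18.

12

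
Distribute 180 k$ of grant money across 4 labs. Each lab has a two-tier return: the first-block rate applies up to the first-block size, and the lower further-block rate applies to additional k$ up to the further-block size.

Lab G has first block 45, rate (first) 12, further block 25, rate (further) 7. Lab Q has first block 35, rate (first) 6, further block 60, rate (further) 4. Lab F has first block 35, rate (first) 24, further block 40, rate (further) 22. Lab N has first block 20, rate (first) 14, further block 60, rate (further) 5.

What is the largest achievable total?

2805

Treat each block as its own option and order by rate: Lab F/tier1 24 > Lab F/tier2 22 > Lab N/tier1 14 > Lab G/tier1 12 > Lab G/tier2 7 > Lab Q/tier1 6 > Lab N/tier2 5 > Lab Q/tier2 4.
Fill Lab F tier1 block (35 at 24) — 145 left.
Lab F tier2 at 22: fill all 40 — 105 left.
Lab N tier1 at 14: fill all 20 — 85 left.
Fill Lab G tier1 block (45 at 12) — 40 left.
Lab G tier2 at 7: fill all 25 — 15 left.
Lab Q tier1 at 6: only 15 left, fill 15.
Total = 24×35 + 22×40 + 14×20 + 12×45 + 7×25 + 6×15 = 2805.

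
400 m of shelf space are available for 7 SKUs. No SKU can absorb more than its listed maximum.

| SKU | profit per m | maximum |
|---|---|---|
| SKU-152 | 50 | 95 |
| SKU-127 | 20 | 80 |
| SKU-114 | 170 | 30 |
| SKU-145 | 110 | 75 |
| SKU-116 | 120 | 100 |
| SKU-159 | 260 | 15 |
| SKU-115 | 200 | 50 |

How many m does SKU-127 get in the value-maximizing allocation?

Order the SKUs by profit per m: SKU-159 260 > SKU-115 200 > SKU-114 170 > SKU-116 120 > SKU-145 110 > SKU-152 50 > SKU-127 20.
SKU-159 takes 15 to reach its cap of 15 → 385 left.
SKU-115: +50 to 50 (cap) → 335 left.
SKU-114: +30 to 30 (cap) → 305 left.
SKU-116 takes 100 to reach its cap of 100 → 205 left.
SKU-145: +75 to 75 (cap) → 130 left.
Give SKU-152 95 to hit its cap of 95 → 35 left.
Only 35 left; SKU-127 takes them to reach 35.

35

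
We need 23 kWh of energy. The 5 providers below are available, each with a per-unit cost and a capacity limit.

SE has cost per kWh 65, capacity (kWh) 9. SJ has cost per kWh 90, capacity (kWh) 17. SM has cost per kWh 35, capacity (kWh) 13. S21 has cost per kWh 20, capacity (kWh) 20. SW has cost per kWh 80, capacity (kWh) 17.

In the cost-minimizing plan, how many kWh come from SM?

Use providers in increasing cost order.
S21 (20): use full 20 → 3 kWh to go.
SM (35): take the remaining 3 → done.
SE, SW, SJ: unused.

3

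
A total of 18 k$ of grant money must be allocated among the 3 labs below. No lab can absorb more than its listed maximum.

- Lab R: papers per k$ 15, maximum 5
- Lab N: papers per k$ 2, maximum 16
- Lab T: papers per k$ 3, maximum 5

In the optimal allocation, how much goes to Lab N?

8

Order the labs by papers per k$: Lab R 15 > Lab T 3 > Lab N 2.
Lab R: +5 to 5 (cap) — 13 left.
Lab T takes 5 to reach its cap of 5 — 8 left.
Only 8 left; Lab N takes them to reach 8.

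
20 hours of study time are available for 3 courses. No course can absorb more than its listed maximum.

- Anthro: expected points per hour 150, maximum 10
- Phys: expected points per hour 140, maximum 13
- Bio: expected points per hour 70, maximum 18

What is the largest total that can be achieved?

Highest expected points per hour first: Anthro 150 > Phys 140 > Bio 70.
Give Anthro 10 to hit its cap of 10 → 10 left.
Phys has room for 13 but only 10 remain, so it gets 10.
Total = 150×10 + 140×10 = 2900.

2900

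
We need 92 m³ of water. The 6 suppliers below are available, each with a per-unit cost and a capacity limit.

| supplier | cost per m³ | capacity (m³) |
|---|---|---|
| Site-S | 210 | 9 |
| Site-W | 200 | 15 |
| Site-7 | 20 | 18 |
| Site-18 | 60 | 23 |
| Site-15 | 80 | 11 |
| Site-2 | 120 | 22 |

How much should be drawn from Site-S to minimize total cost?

3

Fill from the cheapest supplier first.
Site-7 (20): use full 18 → 74 m³ to go.
Take 23 from Site-18 at 60 → need 51 more.
Site-15 at 80: take all 11 m³ → 40 still needed.
Take 22 from Site-2 at 120 → need 18 more.
Take 15 from Site-W at 200 → need 3 more.
Site-S (210): take the remaining 3 → done.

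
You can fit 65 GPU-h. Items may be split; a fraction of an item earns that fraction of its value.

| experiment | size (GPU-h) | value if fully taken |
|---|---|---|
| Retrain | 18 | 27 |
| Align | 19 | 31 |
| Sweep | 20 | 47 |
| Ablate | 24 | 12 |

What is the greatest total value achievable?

Sort by value density: Sweep 47/20≈2.35, Align 31/19≈1.63, Retrain 27/18≈1.5, Ablate 12/24≈0.5.
Take all of Sweep (20 GPU-h, value 47) — 45 GPU-h left.
Take all of Align (19 GPU-h, value 31) — 26 GPU-h left.
Take all of Retrain (18 GPU-h, value 27) — 8 GPU-h left.
Fill the last 8 GPU-h with part of Ablate: 8/24 of it earns 4.
Total value = 109.

109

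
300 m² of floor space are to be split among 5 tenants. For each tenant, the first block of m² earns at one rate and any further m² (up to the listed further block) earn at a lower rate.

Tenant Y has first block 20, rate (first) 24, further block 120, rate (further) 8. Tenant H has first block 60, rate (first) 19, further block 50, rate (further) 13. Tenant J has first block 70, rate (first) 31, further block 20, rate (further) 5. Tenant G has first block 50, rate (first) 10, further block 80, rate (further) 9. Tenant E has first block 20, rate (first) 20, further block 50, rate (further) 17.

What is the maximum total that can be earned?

5990

Treat each block as its own option and order by rate: Tenant J/T1 31 > Tenant Y/T1 24 > Tenant E/T1 20 > Tenant H/T1 19 > Tenant E/T2 17 > Tenant H/T2 13 > Tenant G/T1 10 > Tenant G/T2 9 > Tenant Y/T2 8 > Tenant J/T2 5.
Fill Tenant J T1 block (70 at 31) ; 230 left.
Fill Tenant Y T1 block (20 at 24) ; 210 left.
Fill Tenant E T1 block (20 at 20) ; 190 left.
Fill Tenant H T1 block (60 at 19) ; 130 left.
Tenant E T2 at 17: fill all 50 ; 80 left.
Tenant H T2 at 13: fill all 50 ; 30 left.
30 remain; put them into Tenant G T1 at 10.
Total = 31×70 + 24×20 + 20×20 + 19×60 + 17×50 + 13×50 + 10×30 = 5990.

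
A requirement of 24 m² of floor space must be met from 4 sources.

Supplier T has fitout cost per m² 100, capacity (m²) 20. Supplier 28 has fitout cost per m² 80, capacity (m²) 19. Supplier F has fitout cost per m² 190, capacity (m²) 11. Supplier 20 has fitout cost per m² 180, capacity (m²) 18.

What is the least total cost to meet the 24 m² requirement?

2020

Cheapest first:
Take 19 from Supplier 28 at 80 → need 5 more.
Take 5 from Supplier T at 100 to finish.
Supplier 20, Supplier F: unused.
Cost = 19×80 + 5×100 = 2020.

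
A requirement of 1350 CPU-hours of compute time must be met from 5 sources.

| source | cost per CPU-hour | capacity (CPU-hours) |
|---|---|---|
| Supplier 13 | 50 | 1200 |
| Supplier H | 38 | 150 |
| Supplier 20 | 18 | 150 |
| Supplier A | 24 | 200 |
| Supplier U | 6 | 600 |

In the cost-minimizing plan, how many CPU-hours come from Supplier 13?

Cheapest first:
Take 600 from Supplier U at 6 ; need 750 more.
Supplier 20 (18): use full 150 ; 600 CPU-hours to go.
Supplier A at 24: take all 200 CPU-hours ; 400 still needed.
Supplier H (38): use full 150 ; 250 CPU-hours to go.
Take 250 from Supplier 13 at 50 to finish.

250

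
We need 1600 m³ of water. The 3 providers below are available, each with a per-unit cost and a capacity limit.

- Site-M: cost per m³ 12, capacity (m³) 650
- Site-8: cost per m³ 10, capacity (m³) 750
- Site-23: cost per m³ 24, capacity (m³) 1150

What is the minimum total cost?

Use providers in increasing cost order.
Site-8 (10): use full 750 ; 850 m³ to go.
Take 650 from Site-M at 12 ; need 200 more.
Site-23 (24): take the remaining 200 ; done.
Cost = 750×10 + 650×12 + 200×24 = 20100.

20100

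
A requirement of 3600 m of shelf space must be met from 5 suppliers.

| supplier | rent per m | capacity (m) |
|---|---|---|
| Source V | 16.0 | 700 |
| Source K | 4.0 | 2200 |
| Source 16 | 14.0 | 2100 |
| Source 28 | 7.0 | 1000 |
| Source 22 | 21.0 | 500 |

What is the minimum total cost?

21400

Use suppliers in increasing cost order.
Take 2200 from Source K at 4.0 → need 1400 more.
Source 28 (7.0): use full 1000 → 400 m to go.
Take 400 from Source 16 at 14.0 to finish.
Source V, Source 22: unused.
Cost = 2200×4.0 + 1000×7.0 + 400×14.0 = 21400.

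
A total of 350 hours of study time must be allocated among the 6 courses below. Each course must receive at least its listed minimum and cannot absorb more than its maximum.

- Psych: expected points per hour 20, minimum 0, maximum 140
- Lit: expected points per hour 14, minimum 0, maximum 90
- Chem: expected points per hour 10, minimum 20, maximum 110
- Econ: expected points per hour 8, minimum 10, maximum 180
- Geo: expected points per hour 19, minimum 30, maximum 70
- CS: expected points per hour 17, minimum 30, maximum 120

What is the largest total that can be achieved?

6280

Meeting every minimum uses 0+0+20+10+30+30 = 90 hours, leaving 260.
Highest expected points per hour first: Psych 20 > Geo 19 > CS 17 > Lit 14 > Chem 10 > Econ 8.
Psych: +140 to 140 (cap) → 120 left.
Geo takes 40 more to reach its cap of 70 → 80 left.
CS: +80 (room for 90) → 110. Pool exhausted.
Total = 20×140 + 10×20 + 8×10 + 19×70 + 17×110 = 6280.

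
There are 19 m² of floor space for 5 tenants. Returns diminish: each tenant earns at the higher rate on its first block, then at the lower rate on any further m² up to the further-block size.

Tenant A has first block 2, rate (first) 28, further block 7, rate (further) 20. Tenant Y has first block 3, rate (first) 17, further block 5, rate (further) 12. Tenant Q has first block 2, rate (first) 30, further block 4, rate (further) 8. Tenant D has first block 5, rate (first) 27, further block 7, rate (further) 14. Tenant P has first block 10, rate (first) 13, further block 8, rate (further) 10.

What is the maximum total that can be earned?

442

Rank every tier by rate: Tenant Q/tier1 30 > Tenant A/tier1 28 > Tenant D/tier1 27 > Tenant A/tier2 20 > Tenant Y/tier1 17 > Tenant D/tier2 14 > Tenant P/tier1 13 > Tenant Y/tier2 12 > Tenant P/tier2 10 > Tenant Q/tier2 8.
Fill Tenant Q tier1 block (2 at 30) → 17 left.
Tenant A tier1 at 28: fill all 2 → 15 left.
Tenant D/tier1 (27): +5 → 10 left.
Tenant A tier2 at 20: fill all 7 → 3 left.
Tenant Y tier1 at 17: fill all 3 → 0 left.
Total = 30×2 + 28×2 + 27×5 + 20×7 + 17×3 = 442.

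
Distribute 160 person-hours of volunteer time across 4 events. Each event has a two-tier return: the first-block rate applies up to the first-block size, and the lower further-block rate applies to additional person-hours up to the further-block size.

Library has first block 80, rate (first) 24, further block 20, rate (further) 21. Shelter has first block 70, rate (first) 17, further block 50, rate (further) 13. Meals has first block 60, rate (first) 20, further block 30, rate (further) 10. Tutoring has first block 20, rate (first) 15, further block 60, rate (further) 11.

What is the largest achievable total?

3540

Rank every tier by rate: Library/tier1 24 > Library/tier2 21 > Meals/tier1 20 > Shelter/tier1 17 > Tutoring/tier1 15 > Shelter/tier2 13 > Tutoring/tier2 11 > Meals/tier2 10.
Library tier1 at 24: fill all 80 — 80 left.
Library/tier2 (21): +20 — 60 left.
Meals tier1 at 20: fill all 60 — 0 left.
Total = 24×80 + 21×20 + 20×60 = 3540.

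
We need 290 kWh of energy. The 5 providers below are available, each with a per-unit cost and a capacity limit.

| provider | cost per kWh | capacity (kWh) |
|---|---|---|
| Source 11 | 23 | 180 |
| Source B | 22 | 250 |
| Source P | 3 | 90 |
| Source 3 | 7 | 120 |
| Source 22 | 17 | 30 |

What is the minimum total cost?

Cheapest first:
Source P (3): use full 90 → 200 kWh to go.
Source 3 (7): use full 120 → 80 kWh to go.
Source 22 (17): use full 30 → 50 kWh to go.
Source B at 22: take 50 of its 250 → requirement met.
Source 11: unused.
Cost = 90×3 + 120×7 + 30×17 + 50×22 = 2720.

2720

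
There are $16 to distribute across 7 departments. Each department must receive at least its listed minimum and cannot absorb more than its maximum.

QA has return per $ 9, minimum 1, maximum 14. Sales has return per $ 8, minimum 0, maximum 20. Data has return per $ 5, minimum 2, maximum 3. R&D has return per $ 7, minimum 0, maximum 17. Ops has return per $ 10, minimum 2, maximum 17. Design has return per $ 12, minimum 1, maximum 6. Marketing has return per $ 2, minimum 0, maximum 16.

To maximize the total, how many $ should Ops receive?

Meeting every minimum uses 1+0+2+0+2+1+0 = 6 $, leaving 10.
Rank by return per $: Design 12 > Ops 10 > QA 9 > Sales 8 > R&D 7 > Data 5 > Marketing 2.
Design: +5 to 6 (cap) → 5 left.
Ops: +5 (room for 15) → 7. Pool exhausted.

7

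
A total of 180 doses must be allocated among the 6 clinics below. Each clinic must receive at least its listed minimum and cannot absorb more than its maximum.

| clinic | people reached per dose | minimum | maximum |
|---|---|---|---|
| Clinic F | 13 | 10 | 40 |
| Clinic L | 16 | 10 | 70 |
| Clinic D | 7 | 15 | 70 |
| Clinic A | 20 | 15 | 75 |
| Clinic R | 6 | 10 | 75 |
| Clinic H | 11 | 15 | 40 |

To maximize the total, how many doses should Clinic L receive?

Meeting every minimum uses 10+10+15+15+10+15 = 75 doses, leaving 105.
Rank by people reached per dose: Clinic A 20 > Clinic L 16 > Clinic F 13 > Clinic H 11 > Clinic D 7 > Clinic R 6.
Clinic A: +60 to 75 (cap) → 45 left.
Only 45 left; Clinic L takes them to reach 55.

55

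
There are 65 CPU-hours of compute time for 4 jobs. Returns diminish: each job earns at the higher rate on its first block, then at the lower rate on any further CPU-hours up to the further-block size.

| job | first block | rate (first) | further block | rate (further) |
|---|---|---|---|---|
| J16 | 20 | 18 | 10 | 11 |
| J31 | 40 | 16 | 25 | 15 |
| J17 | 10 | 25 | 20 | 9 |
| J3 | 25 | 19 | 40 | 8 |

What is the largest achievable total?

Order all 8 blocks by rate: J17/first 25 > J3/first 19 > J16/first 18 > J31/first 16 > J31/second 15 > J16/second 11 > J17/second 9 > J3/second 8.
J17 first at 25: fill all 10 — 55 left.
J3 first at 19: fill all 25 — 30 left.
Fill J16 first block (20 at 18) — 10 left.
10 remain; put them into J31 first at 16.
Total = 25×10 + 19×25 + 18×20 + 16×10 = 1245.

1245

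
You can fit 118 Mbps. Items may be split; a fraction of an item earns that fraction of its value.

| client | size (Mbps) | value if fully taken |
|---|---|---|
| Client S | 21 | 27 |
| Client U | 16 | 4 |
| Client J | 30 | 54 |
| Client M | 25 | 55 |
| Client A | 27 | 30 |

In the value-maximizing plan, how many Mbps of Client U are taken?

Rank by value-to-size ratio: Client M 55/25≈2.2, Client J 54/30≈1.8, Client S 27/21≈1.29, Client A 30/27≈1.11, Client U 4/16≈0.25.
All 25 Mbps of Client M fit (value 55) → 93 remain.
Client J: take in full, 30 Mbps for value 54 → 63 left.
Take all of Client S (21 Mbps, value 27) → 42 Mbps left.
All 27 Mbps of Client A fit (value 30) → 15 remain.
Fill the last 15 Mbps with part of Client U: 15/16 of it earns 3.75.

15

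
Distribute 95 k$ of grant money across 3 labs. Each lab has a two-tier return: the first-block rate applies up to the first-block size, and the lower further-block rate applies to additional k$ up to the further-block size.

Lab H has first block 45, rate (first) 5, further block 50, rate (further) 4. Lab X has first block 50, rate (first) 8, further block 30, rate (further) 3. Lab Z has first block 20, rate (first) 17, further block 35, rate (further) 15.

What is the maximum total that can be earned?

1185

Order all 6 blocks by rate: Lab Z/T1 17 > Lab Z/T2 15 > Lab X/T1 8 > Lab H/T1 5 > Lab H/T2 4 > Lab X/T2 3.
Lab Z/T1 (17): +20 — 75 left.
Lab Z T2 at 15: fill all 35 — 40 left.
Lab X T1 at 8: only 40 left, fill 40.
Total = 17×20 + 15×35 + 8×40 = 1185.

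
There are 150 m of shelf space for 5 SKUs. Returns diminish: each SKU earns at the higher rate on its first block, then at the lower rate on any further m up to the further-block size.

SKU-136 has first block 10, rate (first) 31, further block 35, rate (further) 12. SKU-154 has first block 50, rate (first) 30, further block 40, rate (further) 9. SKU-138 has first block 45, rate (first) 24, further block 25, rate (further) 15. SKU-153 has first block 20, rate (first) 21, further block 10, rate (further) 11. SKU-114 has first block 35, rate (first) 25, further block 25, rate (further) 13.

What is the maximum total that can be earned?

3975

Rank every tier by rate: SKU-136/T1 31 > SKU-154/T1 30 > SKU-114/T1 25 > SKU-138/T1 24 > SKU-153/T1 21 > SKU-138/T2 15 > SKU-114/T2 13 > SKU-136/T2 12 > SKU-153/T2 11 > SKU-154/T2 9.
Fill SKU-136 T1 block (10 at 31) — 140 left.
SKU-154/T1 (30): +50 — 90 left.
Fill SKU-114 T1 block (35 at 25) — 55 left.
Fill SKU-138 T1 block (45 at 24) — 10 left.
10 remain; put them into SKU-153 T1 at 21.
Total = 31×10 + 30×50 + 25×35 + 24×45 + 21×10 = 3975.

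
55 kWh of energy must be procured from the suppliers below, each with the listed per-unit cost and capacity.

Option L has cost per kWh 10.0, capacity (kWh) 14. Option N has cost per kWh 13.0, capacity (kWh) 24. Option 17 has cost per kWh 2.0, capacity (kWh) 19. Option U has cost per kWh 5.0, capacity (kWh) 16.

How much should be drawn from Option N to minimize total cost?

Use suppliers in increasing cost order.
Option 17 at 2.0: take all 19 kWh ; 36 still needed.
Option U (5.0): use full 16 ; 20 kWh to go.
Take 14 from Option L at 10.0 ; need 6 more.
Option N at 13.0: take 6 of its 24 ; requirement met.

6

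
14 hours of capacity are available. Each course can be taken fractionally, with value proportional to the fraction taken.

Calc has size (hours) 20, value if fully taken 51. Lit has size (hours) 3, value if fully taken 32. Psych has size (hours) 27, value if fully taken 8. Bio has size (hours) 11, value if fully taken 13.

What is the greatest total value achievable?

Best value per unit of size first: Lit 32/3≈10.7, Calc 51/20≈2.55, Bio 13/11≈1.18, Psych 8/27≈0.296.
Take all of Lit (3 hours, value 32) — 11 hours left.
Fill the last 11 hours with part of Calc: 11/20 of it earns 28.05.
Total value = 60.05.

60.05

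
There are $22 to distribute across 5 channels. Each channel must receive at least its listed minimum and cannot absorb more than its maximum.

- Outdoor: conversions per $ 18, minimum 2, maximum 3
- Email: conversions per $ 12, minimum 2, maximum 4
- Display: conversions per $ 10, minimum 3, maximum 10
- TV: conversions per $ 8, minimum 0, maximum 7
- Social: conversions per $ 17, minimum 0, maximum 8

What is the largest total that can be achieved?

308

Meeting every minimum uses 2+2+3+0+0 = 7 $, leaving 15.
Rank by conversions per $: Outdoor 18 > Social 17 > Email 12 > Display 10 > TV 8.
Give Outdoor 1 more to hit its cap of 3 → 14 left.
Social: +8 to 8 (cap) → 6 left.
Give Email 2 more to hit its cap of 4 → 4 left.
Display has room for 7 more but only 4 remain, so it gets 7.
Total = 18×3 + 12×4 + 10×7 + 17×8 = 308.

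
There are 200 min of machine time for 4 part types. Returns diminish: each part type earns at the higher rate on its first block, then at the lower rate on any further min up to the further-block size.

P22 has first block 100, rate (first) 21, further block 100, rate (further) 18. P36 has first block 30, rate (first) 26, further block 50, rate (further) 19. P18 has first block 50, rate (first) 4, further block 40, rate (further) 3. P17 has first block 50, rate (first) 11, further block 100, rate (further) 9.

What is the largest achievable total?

4190

Order all 8 blocks by rate: P36/first 26 > P22/first 21 > P36/second 19 > P22/second 18 > P17/first 11 > P17/second 9 > P18/first 4 > P18/second 3.
P36/first (26): +30 — 170 left.
P22/first (21): +100 — 70 left.
P36 second at 19: fill all 50 — 20 left.
P22 second at 18: only 20 left, fill 20.
Total = 26×30 + 21×100 + 19×50 + 18×20 = 4190.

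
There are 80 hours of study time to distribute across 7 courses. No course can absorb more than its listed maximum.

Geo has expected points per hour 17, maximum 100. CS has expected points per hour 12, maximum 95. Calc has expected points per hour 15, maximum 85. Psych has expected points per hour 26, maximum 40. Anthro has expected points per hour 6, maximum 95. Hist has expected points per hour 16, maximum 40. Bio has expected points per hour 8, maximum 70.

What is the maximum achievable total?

1720

Highest expected points per hour first: Psych 26 > Geo 17 > Hist 16 > Calc 15 > CS 12 > Bio 8 > Anthro 6.
Give Psych 40 to hit its cap of 40 — 40 left.
Geo has room for 100 but only 40 remain, so it gets 40.
Total = 17×40 + 26×40 = 1720.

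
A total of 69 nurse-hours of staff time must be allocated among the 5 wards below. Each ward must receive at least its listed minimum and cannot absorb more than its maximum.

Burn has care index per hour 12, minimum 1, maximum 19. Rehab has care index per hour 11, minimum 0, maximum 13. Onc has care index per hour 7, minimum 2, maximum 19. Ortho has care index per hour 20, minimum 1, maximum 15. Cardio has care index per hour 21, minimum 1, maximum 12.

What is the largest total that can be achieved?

993

Meeting every minimum uses 1+0+2+1+1 = 5 nurse-hours, leaving 64.
Rank by care index per hour: Cardio 21 > Ortho 20 > Burn 12 > Rehab 11 > Onc 7.
Cardio takes 11 more to reach its cap of 12 ; 53 left.
Give Ortho 14 more to hit its cap of 15 ; 39 left.
Burn: +18 to 19 (cap) ; 21 left.
Give Rehab 13 more to hit its cap of 13 ; 8 left.
Onc: +8 (room for 17) → 10. Pool exhausted.
Total = 12×19 + 11×13 + 7×10 + 20×15 + 21×12 = 993.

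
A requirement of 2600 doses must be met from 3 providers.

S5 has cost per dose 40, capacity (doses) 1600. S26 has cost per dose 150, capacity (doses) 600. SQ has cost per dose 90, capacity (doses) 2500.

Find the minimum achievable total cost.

Use providers in increasing cost order.
S5 (40): use full 1600 ; 1000 doses to go.
SQ (90): take the remaining 1000 ; done.
S26: unused.
Cost = 1600×40 + 1000×90 = 154000.

154000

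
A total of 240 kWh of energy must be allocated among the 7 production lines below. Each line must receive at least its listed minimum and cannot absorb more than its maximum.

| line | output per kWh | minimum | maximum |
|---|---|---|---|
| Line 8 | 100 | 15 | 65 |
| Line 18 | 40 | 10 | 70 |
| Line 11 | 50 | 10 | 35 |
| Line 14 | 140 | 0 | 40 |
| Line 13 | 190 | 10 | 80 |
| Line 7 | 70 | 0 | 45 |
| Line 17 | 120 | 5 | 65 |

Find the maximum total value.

Meeting every minimum uses 15+10+10+0+10+0+5 = 50 kWh, leaving 190.
Highest output per kWh first: Line 13 190 > Line 14 140 > Line 17 120 > Line 8 100 > Line 7 70 > Line 11 50 > Line 18 40.
Line 13 takes 70 more to reach its cap of 80 ; 120 left.
Give Line 14 40 more to hit its cap of 40 ; 80 left.
Give Line 17 60 more to hit its cap of 65 ; 20 left.
Line 8: +20 (room for 50) → 35. Pool exhausted.
Total = 100×35 + 40×10 + 50×10 + 140×40 + 190×80 + 120×65 = 33000.

33000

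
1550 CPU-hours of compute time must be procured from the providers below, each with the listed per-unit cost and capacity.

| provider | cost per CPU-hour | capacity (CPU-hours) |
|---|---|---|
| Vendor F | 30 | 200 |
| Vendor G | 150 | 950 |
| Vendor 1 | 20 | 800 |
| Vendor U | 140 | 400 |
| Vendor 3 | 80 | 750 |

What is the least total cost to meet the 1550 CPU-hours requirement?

Fill from the cheapest provider first.
Vendor 1 at 20: take all 800 CPU-hours → 750 still needed.
Vendor F (30): use full 200 → 550 CPU-hours to go.
Take 550 from Vendor 3 at 80 to finish.
Vendor U, Vendor G: unused.
Cost = 800×20 + 200×30 + 550×80 = 66000.

66000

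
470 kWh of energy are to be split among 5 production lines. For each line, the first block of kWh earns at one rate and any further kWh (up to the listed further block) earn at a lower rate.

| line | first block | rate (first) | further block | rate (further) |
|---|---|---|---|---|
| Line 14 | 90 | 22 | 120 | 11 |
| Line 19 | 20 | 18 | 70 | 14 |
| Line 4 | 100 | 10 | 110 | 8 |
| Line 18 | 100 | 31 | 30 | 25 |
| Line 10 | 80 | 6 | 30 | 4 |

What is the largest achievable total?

8890

Treat each block as its own option and order by rate: Line 18/T1 31 > Line 18/T2 25 > Line 14/T1 22 > Line 19/T1 18 > Line 19/T2 14 > Line 14/T2 11 > Line 4/T1 10 > Line 4/T2 8 > Line 10/T1 6 > Line 10/T2 4.
Line 18/T1 (31): +100 — 370 left.
Line 18/T2 (25): +30 — 340 left.
Fill Line 14 T1 block (90 at 22) — 250 left.
Line 19/T1 (18): +20 — 230 left.
Line 19/T2 (14): +70 — 160 left.
Fill Line 14 T2 block (120 at 11) — 40 left.
Line 4 T1 at 10: only 40 left, fill 40.
Total = 31×100 + 25×30 + 22×90 + 18×20 + 14×70 + 11×120 + 10×40 = 8890.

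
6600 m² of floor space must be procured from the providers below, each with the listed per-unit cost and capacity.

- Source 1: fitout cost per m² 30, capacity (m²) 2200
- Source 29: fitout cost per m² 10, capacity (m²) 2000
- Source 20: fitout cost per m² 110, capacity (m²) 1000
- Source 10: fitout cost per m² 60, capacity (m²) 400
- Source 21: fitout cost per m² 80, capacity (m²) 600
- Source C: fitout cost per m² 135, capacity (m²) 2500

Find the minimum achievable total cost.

322000

Fill from the cheapest provider first.
Source 29 (10): use full 2000 ; 4600 m² to go.
Source 1 at 30: take all 2200 m² ; 2400 still needed.
Source 10 at 60: take all 400 m² ; 2000 still needed.
Source 21 at 80: take all 600 m² ; 1400 still needed.
Take 1000 from Source 20 at 110 ; need 400 more.
Source C at 135: take 400 of its 2500 ; requirement met.
Cost = 2000×10 + 2200×30 + 400×60 + 600×80 + 1000×110 + 400×135 = 322000.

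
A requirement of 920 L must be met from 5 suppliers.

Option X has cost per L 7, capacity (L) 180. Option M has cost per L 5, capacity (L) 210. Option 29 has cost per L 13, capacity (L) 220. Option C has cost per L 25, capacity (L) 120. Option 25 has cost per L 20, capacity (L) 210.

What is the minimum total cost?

11870

Fill from the cheapest supplier first.
Option M (5): use full 210 → 710 L to go.
Option X (7): use full 180 → 530 L to go.
Option 29 (13): use full 220 → 310 L to go.
Take 210 from Option 25 at 20 → need 100 more.
Option C at 25: take 100 of its 120 → requirement met.
Cost = 210×5 + 180×7 + 220×13 + 210×20 + 100×25 = 11870.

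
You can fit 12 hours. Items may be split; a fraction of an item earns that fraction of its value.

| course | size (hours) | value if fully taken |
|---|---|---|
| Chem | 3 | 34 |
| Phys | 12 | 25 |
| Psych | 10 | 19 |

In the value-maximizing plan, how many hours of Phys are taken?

Rank by value-to-size ratio: Chem 34/3≈11.3, Phys 25/12≈2.08, Psych 19/10≈1.9.
All 3 hours of Chem fit (value 34) → 9 remain.
Fill the last 9 hours with part of Phys: 9/12 of it earns 18.75.

9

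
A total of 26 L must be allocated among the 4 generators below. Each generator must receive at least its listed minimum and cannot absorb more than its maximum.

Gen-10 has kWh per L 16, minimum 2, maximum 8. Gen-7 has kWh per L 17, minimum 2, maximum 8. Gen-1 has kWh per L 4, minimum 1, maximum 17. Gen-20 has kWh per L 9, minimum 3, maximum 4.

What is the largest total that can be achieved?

Meeting every minimum uses 2+2+1+3 = 8 L, leaving 18.
Order the generators by kWh per L: Gen-7 17 > Gen-10 16 > Gen-20 9 > Gen-1 4.
Give Gen-7 6 more to hit its cap of 8 — 12 left.
Gen-10 takes 6 more to reach its cap of 8 — 6 left.
Give Gen-20 1 more to hit its cap of 4 — 5 left.
Gen-1: +5 (room for 16) → 6. Pool exhausted.
Total = 16×8 + 17×8 + 4×6 + 9×4 = 324.

324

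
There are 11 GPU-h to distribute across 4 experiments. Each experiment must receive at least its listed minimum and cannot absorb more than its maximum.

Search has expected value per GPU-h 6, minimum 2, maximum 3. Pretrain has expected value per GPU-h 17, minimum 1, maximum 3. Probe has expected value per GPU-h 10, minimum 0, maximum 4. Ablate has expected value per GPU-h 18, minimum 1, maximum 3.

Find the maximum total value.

Meeting every minimum uses 2+1+0+1 = 4 GPU-h, leaving 7.
Order the experiments by expected value per GPU-h: Ablate 18 > Pretrain 17 > Probe 10 > Search 6.
Give Ablate 2 more to hit its cap of 3 → 5 left.
Pretrain: +2 to 3 (cap) → 3 left.
Probe has room for 4 more but only 3 remain, so it gets 3.
Total = 6×2 + 17×3 + 10×3 + 18×3 = 147.

147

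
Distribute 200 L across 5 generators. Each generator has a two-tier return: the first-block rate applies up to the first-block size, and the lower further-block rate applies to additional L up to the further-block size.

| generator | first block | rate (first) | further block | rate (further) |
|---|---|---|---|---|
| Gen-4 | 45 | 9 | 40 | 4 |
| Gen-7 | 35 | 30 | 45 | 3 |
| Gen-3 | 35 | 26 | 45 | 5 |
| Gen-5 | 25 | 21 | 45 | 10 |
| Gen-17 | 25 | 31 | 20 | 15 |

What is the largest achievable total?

Order all 10 blocks by rate: Gen-17/T1 31 > Gen-7/T1 30 > Gen-3/T1 26 > Gen-5/T1 21 > Gen-17/T2 15 > Gen-5/T2 10 > Gen-4/T1 9 > Gen-3/T2 5 > Gen-4/T2 4 > Gen-7/T2 3.
Fill Gen-17 T1 block (25 at 31) → 175 left.
Gen-7 T1 at 30: fill all 35 → 140 left.
Fill Gen-3 T1 block (35 at 26) → 105 left.
Fill Gen-5 T1 block (25 at 21) → 80 left.
Gen-17/T2 (15): +20 → 60 left.
Gen-5 T2 at 10: fill all 45 → 15 left.
Gen-4 T1 at 9: only 15 left, fill 15.
Total = 31×25 + 30×35 + 26×35 + 21×25 + 15×20 + 10×45 + 9×15 = 4145.

4145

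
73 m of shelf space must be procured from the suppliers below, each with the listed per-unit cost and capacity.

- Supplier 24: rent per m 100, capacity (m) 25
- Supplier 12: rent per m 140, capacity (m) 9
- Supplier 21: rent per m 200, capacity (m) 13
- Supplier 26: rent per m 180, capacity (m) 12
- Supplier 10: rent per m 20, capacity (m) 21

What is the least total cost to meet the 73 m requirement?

Use suppliers in increasing cost order.
Supplier 10 (20): use full 21 → 52 m to go.
Take 25 from Supplier 24 at 100 → need 27 more.
Take 9 from Supplier 12 at 140 → need 18 more.
Take 12 from Supplier 26 at 180 → need 6 more.
Supplier 21 at 200: take 6 of its 13 → requirement met.
Cost = 21×20 + 25×100 + 9×140 + 12×180 + 6×200 = 7540.

7540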